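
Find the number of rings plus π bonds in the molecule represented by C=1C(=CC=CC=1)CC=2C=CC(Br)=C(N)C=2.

Molecular formula from the SMILES: C13H12BrN.
DoU = (2C + 2 + N − H − X)/2 = (2·13 + 2 + 1 − 12 − 1)/2 = 16/2 = 8.
(Structurally: 2 ring(s) + 6 π bond(s) = 8.)

8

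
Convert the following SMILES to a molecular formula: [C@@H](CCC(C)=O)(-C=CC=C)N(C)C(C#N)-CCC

C15H24N2O

Heavy atoms from the SMILES: 15 C, 2 N, 1 O.
Implicit hydrogens by atom environment:
  5 × C: 2 H each → 10
  5 × C: 1 H each → 5
  3 × C: 3 H each → 9
  2 × C: no H
  2 × N: no H
  1 × O: no H
  Total hydrogens = 24.
Molecular formula: C15H24N2O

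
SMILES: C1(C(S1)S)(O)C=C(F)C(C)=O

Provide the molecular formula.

Heavy atoms from the SMILES: 6 C, 1 F, 2 O, 2 S.
Implicit hydrogens by atom environment:
  3 × C: no H
  2 × C: 1 H each → 2
  1 × C: 3 H
  1 × F: no H
  1 × O: 1 H
  1 × O: no H
  1 × S: 1 H
  1 × S: no H
  Total hydrogens = 7.
Molecular formula: C6H7FO2S2

C6H7FO2S2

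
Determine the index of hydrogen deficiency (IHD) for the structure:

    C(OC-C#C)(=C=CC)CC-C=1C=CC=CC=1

8

Molecular formula from the SMILES: C15H16O.
DoU = (2C + 2 + N − H − X)/2 = (2·15 + 2 + 0 − 16 − 0)/2 = 16/2 = 8.
(Structurally: 1 ring(s) + 7 π bond(s) = 8.)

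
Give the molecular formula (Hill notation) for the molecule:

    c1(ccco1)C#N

C5H3NO

Heavy atoms from the SMILES: 5 C, 1 N, 1 O.
Implicit hydrogens by atom environment:
  3 × C (aromatic): 1 H each → 3
  1 × C (aromatic): no H
  1 × C: no H
  1 × N: no H
  1 × O (aromatic): no H
  Total hydrogens = 3.
Molecular formula: C5H3NO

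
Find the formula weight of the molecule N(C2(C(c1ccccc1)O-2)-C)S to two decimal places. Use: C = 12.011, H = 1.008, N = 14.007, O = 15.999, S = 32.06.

Molecular formula: C9H11NOS.
M = 9×12.011 + 11×1.008 + 1×14.007 + 1×15.999 + 1×32.06 = 181.25 g/mol.

181.25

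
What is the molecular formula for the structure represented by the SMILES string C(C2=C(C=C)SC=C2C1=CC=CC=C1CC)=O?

C15H14OS

Heavy atoms from the SMILES: 15 C, 1 O, 1 S.
Implicit hydrogens by atom environment:
  5 × C (aromatic): 1 H each → 5
  5 × C (aromatic): no H
  2 × C: 2 H each → 4
  2 × C: 1 H each → 2
  1 × C: 3 H
  1 × O: no H
  1 × S (aromatic): no H
  Total hydrogens = 14.
Molecular formula: C15H14OS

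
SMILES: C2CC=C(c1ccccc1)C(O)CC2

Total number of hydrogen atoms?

16

Hydrogens are implicit in SMILES; fill each atom to its normal valence:
  5 × C (aromatic): 1 H each → 5
  4 × C: 2 H each → 8
  2 × C: 1 H each → 2
  1 × C: no H
  1 × C (aromatic): no H
  1 × O: 1 H
  Total hydrogens = 16.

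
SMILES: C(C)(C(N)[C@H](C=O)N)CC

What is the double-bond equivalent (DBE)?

Molecular formula from the SMILES: C7H16N2O.
DoU = (2C + 2 + N − H − X)/2 = (2·7 + 2 + 2 − 16 − 0)/2 = 2/2 = 1.
(Structurally: 0 ring(s) + 1 π bond(s) = 1.)

1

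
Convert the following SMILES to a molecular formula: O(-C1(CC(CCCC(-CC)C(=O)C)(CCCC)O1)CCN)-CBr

C18H34BrNO3

Heavy atoms from the SMILES: 1 Br, 18 C, 1 N, 3 O.
Implicit hydrogens by atom environment:
  11 × C: 2 H each → 22
  3 × C: 3 H each → 9
  3 × C: no H
  3 × O: no H
  1 × Br: no H
  1 × C: 1 H
  1 × N: 2 H
  Total hydrogens = 34.
Molecular formula: C18H34BrNO3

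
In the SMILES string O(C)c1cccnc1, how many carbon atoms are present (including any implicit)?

6

The symbol for carbon appears 6 times in the SMILES. Lowercase c denotes aromatic carbon and counts toward C.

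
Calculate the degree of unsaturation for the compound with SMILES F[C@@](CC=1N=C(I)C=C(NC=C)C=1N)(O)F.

Molecular formula from the SMILES: C9H10F2IN3O.
DoU = (2C + 2 + N − H − X)/2 = (2·9 + 2 + 3 − 10 − 3)/2 = 10/2 = 5.
(Structurally: 1 ring(s) + 4 π bond(s) = 5.)

5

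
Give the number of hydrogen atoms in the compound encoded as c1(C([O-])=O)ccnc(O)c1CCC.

10

Hydrogens are implicit in SMILES; fill each atom to its normal valence:
  3 × C (aromatic): no H
  2 × C: 2 H each → 4
  2 × C (aromatic): 1 H each → 2
  1 × C: 3 H
  1 × C: no H
  1 × N (aromatic): no H
  1 × O: 1 H
  1 × O: no H
  1 × O (charge -1): no H
  Total hydrogens = 10.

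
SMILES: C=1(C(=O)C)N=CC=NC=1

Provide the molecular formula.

Heavy atoms from the SMILES: 6 C, 2 N, 1 O.
Implicit hydrogens by atom environment:
  3 × C (aromatic): 1 H each → 3
  2 × N (aromatic): no H
  1 × C: 3 H
  1 × C (aromatic): no H
  1 × C: no H
  1 × O: no H
  Total hydrogens = 6.
Molecular formula: C6H6N2O

C6H6N2O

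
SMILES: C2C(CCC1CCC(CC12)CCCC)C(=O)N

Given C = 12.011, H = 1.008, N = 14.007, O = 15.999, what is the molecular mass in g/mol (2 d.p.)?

237.39

Molecular formula: C15H27NO.
M = 15×12.011 + 27×1.008 + 1×14.007 + 1×15.999 = 237.39 g/mol.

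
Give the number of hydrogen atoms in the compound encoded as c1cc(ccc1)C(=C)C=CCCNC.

17

Hydrogens are implicit in SMILES; fill each atom to its normal valence:
  5 × C (aromatic): 1 H each → 5
  3 × C: 2 H each → 6
  2 × C: 1 H each → 2
  1 × C: 3 H
  1 × C: no H
  1 × C (aromatic): no H
  1 × N: 1 H
  Total hydrogens = 17.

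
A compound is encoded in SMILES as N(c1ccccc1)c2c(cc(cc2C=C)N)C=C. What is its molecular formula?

Heavy atoms from the SMILES: 16 C, 2 N.
Implicit hydrogens by atom environment:
  7 × C (aromatic): 1 H each → 7
  5 × C (aromatic): no H
  2 × C: 2 H each → 4
  2 × C: 1 H each → 2
  1 × N: 2 H
  1 × N: 1 H
  Total hydrogens = 16.
Molecular formula: C16H16N2

C16H16N2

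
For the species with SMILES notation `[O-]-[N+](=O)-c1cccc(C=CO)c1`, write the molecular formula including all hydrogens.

Heavy atoms from the SMILES: 8 C, 1 N, 3 O.
Implicit hydrogens by atom environment:
  4 × C (aromatic): 1 H each → 4
  2 × C: 1 H each → 2
  2 × C (aromatic): no H
  1 × N (charge +1): no H
  1 × O: 1 H
  1 × O: no H
  1 × O (charge -1): no H
  Total hydrogens = 7.
Molecular formula: C8H7NO3

C8H7NO3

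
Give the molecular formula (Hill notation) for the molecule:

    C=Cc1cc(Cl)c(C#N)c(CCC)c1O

C12H12ClNO

Heavy atoms from the SMILES: 12 C, 1 Cl, 1 N, 1 O.
Implicit hydrogens by atom environment:
  5 × C (aromatic): no H
  3 × C: 2 H each → 6
  1 × C: 3 H
  1 × C (aromatic): 1 H
  1 × C: 1 H
  1 × C: no H
  1 × Cl: no H
  1 × N: no H
  1 × O: 1 H
  Total hydrogens = 12.
Molecular formula: C12H12ClNO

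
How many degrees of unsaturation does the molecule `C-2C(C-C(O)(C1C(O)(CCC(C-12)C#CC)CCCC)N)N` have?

Molecular formula from the SMILES: C17H30N2O2.
DoU = (2C + 2 + N − H − X)/2 = (2·17 + 2 + 2 − 30 − 0)/2 = 8/2 = 4.
(Structurally: 2 ring(s) + 2 π bond(s) = 4.)

4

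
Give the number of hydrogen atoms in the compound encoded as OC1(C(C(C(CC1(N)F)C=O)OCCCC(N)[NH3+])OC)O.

25

Hydrogens are implicit in SMILES; fill each atom to its normal valence:
  5 × C: 1 H each → 5
  4 × C: 2 H each → 8
  3 × O: no H
  2 × C: no H
  2 × N: 2 H each → 4
  2 × O: 1 H each → 2
  1 × C: 3 H
  1 × F: no H
  1 × N (charge +1): 3 H
  Total hydrogens = 25.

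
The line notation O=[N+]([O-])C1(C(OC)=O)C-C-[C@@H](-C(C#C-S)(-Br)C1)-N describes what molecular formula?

Heavy atoms from the SMILES: 1 Br, 10 C, 2 N, 4 O, 1 S.
Implicit hydrogens by atom environment:
  5 × C: no H
  3 × C: 2 H each → 6
  3 × O: no H
  1 × Br: no H
  1 × C: 3 H
  1 × C: 1 H
  1 × N: 2 H
  1 × N (charge +1): no H
  1 × O (charge -1): no H
  1 × S: 1 H
  Total hydrogens = 13.
Molecular formula: C10H13BrN2O4S

C10H13BrN2O4S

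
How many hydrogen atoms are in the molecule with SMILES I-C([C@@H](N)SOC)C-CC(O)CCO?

Hydrogens are implicit in SMILES; fill each atom to its normal valence:
  4 × C: 2 H each → 8
  3 × C: 1 H each → 3
  2 × O: 1 H each → 2
  1 × C: 3 H
  1 × I: no H
  1 × N: 2 H
  1 × O: no H
  1 × S: no H
  Total hydrogens = 18.

18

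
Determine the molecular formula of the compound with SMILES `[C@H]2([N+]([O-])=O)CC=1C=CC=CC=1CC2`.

Heavy atoms from the SMILES: 10 C, 1 N, 2 O.
Implicit hydrogens by atom environment:
  4 × C (aromatic): 1 H each → 4
  3 × C: 2 H each → 6
  2 × C (aromatic): no H
  1 × C: 1 H
  1 × N (charge +1): no H
  1 × O: no H
  1 × O (charge -1): no H
  Total hydrogens = 11.
Molecular formula: C10H11NO2

C10H11NO2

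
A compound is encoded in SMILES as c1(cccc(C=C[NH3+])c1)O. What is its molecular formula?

Heavy atoms from the SMILES: 8 C, 1 N, 1 O.
Implicit hydrogens by atom environment:
  4 × C (aromatic): 1 H each → 4
  2 × C: 1 H each → 2
  2 × C (aromatic): no H
  1 × N (charge +1): 3 H
  1 × O: 1 H
  Total hydrogens = 10.
Net charge +1.
Molecular formula: C8H10NO+

C8H10NO+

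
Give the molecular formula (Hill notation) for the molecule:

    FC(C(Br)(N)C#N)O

Heavy atoms from the SMILES: 1 Br, 3 C, 1 F, 2 N, 1 O.
Implicit hydrogens by atom environment:
  2 × C: no H
  1 × Br: no H
  1 × C: 1 H
  1 × F: no H
  1 × N: 2 H
  1 × N: no H
  1 × O: 1 H
  Total hydrogens = 4.
Molecular formula: C3H4BrFN2O

C3H4BrFN2O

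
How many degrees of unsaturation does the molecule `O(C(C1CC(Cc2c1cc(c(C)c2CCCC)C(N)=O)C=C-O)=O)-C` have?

8

Molecular formula from the SMILES: C20H27NO4.
DoU = (2C + 2 + N − H − X)/2 = (2·20 + 2 + 1 − 27 − 0)/2 = 16/2 = 8.
(Structurally: 2 ring(s) + 6 π bond(s) = 8.)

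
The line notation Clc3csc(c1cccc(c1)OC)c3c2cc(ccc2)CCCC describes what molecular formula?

C21H21ClOS

Heavy atoms from the SMILES: 21 C, 1 Cl, 1 O, 1 S.
Implicit hydrogens by atom environment:
  9 × C (aromatic): 1 H each → 9
  7 × C (aromatic): no H
  3 × C: 2 H each → 6
  2 × C: 3 H each → 6
  1 × Cl: no H
  1 × O: no H
  1 × S (aromatic): no H
  Total hydrogens = 21.
Molecular formula: C21H21ClOS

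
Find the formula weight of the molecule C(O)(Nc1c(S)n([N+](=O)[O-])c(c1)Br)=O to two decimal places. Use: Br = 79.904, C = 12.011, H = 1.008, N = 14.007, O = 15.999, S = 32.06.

282.07

Molecular formula: C5H4BrN3O4S.
M = 1×79.904 + 5×12.011 + 4×1.008 + 3×14.007 + 4×15.999 + 1×32.06 = 282.07 g/mol.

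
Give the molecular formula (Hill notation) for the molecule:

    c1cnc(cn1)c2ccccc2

C10H8N2

Heavy atoms from the SMILES: 10 C, 2 N.
Implicit hydrogens by atom environment:
  8 × C (aromatic): 1 H each → 8
  2 × C (aromatic): no H
  2 × N (aromatic): no H
  Total hydrogens = 8.
Molecular formula: C10H8N2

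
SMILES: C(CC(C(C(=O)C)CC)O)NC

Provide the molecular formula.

C9H19NO2

Heavy atoms from the SMILES: 9 C, 1 N, 2 O.
Implicit hydrogens by atom environment:
  3 × C: 3 H each → 9
  3 × C: 2 H each → 6
  2 × C: 1 H each → 2
  1 × C: no H
  1 × N: 1 H
  1 × O: 1 H
  1 × O: no H
  Total hydrogens = 19.
Molecular formula: C9H19NO2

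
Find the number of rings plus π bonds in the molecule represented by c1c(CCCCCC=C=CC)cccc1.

Molecular formula from the SMILES: C15H20.
DoU = (2C + 2 + N − H − X)/2 = (2·15 + 2 + 0 − 20 − 0)/2 = 12/2 = 6.
(Structurally: 1 ring(s) + 5 π bond(s) = 6.)

6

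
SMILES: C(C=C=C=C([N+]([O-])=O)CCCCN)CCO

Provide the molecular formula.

Heavy atoms from the SMILES: 11 C, 2 N, 3 O.
Implicit hydrogens by atom environment:
  7 × C: 2 H each → 14
  3 × C: no H
  1 × C: 1 H
  1 × N: 2 H
  1 × N (charge +1): no H
  1 × O: 1 H
  1 × O: no H
  1 × O (charge -1): no H
  Total hydrogens = 18.
Molecular formula: C11H18N2O3

C11H18N2O3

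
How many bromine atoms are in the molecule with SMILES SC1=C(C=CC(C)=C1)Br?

1

The symbol for bromine appears 1 time in the SMILES.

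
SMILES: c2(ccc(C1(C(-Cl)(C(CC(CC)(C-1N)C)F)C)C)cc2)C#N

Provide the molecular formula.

C18H24ClFN2

Heavy atoms from the SMILES: 18 C, 1 Cl, 1 F, 2 N.
Implicit hydrogens by atom environment:
  4 × C: 3 H each → 12
  4 × C (aromatic): 1 H each → 4
  4 × C: no H
  2 × C: 2 H each → 4
  2 × C: 1 H each → 2
  2 × C (aromatic): no H
  1 × Cl: no H
  1 × F: no H
  1 × N: 2 H
  1 × N: no H
  Total hydrogens = 24.
Molecular formula: C18H24ClFN2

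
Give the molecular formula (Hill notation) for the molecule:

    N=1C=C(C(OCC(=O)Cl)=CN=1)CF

C7H6ClFN2O2

Heavy atoms from the SMILES: 7 C, 1 Cl, 1 F, 2 N, 2 O.
Implicit hydrogens by atom environment:
  2 × C: 2 H each → 4
  2 × C (aromatic): 1 H each → 2
  2 × C (aromatic): no H
  2 × N (aromatic): no H
  2 × O: no H
  1 × C: no H
  1 × Cl: no H
  1 × F: no H
  Total hydrogens = 6.
Molecular formula: C7H6ClFN2O2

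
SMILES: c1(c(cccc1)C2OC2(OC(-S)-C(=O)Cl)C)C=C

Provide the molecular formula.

C13H13ClO3S

Heavy atoms from the SMILES: 13 C, 1 Cl, 3 O, 1 S.
Implicit hydrogens by atom environment:
  4 × C (aromatic): 1 H each → 4
  3 × C: 1 H each → 3
  3 × O: no H
  2 × C: no H
  2 × C (aromatic): no H
  1 × C: 3 H
  1 × C: 2 H
  1 × Cl: no H
  1 × S: 1 H
  Total hydrogens = 13.
Molecular formula: C13H13ClO3S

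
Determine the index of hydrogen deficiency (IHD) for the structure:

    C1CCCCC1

1

Molecular formula from the SMILES: C6H12.
DoU = (2C + 2 + N − H − X)/2 = (2·6 + 2 + 0 − 12 − 0)/2 = 2/2 = 1.
(Structurally: 1 ring(s) + 0 π bond(s) = 1.)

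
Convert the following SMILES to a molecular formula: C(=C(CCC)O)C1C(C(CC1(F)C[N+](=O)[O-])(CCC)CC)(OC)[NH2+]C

Heavy atoms from the SMILES: 18 C, 1 F, 2 N, 4 O.
Implicit hydrogens by atom environment:
  7 × C: 2 H each → 14
  5 × C: 3 H each → 15
  4 × C: no H
  2 × C: 1 H each → 2
  2 × O: no H
  1 × F: no H
  1 × N (charge +1): 2 H
  1 × N (charge +1): no H
  1 × O: 1 H
  1 × O (charge -1): no H
  Total hydrogens = 34.
Net charge +1.
Molecular formula: C18H34FN2O4+

C18H34FN2O4+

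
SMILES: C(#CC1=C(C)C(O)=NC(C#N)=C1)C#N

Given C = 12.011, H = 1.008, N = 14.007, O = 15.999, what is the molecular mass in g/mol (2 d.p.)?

Molecular formula: C10H5N3O.
M = 10×12.011 + 5×1.008 + 3×14.007 + 1×15.999 = 183.17 g/mol.

183.17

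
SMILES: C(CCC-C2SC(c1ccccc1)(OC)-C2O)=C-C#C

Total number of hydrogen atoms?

Hydrogens are implicit in SMILES; fill each atom to its normal valence:
  5 × C: 1 H each → 5
  5 × C (aromatic): 1 H each → 5
  3 × C: 2 H each → 6
  2 × C: no H
  1 × C: 3 H
  1 × C (aromatic): no H
  1 × O: 1 H
  1 × O: no H
  1 × S: no H
  Total hydrogens = 20.

20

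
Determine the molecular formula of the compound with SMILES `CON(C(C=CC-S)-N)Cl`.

C5H11ClN2OS

Heavy atoms from the SMILES: 5 C, 1 Cl, 2 N, 1 O, 1 S.
Implicit hydrogens by atom environment:
  3 × C: 1 H each → 3
  1 × C: 3 H
  1 × C: 2 H
  1 × Cl: no H
  1 × N: 2 H
  1 × N: no H
  1 × O: no H
  1 × S: 1 H
  Total hydrogens = 11.
Molecular formula: C5H11ClN2OS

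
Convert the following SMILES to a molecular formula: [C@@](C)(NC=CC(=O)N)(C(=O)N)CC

Heavy atoms from the SMILES: 8 C, 3 N, 2 O.
Implicit hydrogens by atom environment:
  3 × C: no H
  2 × C: 3 H each → 6
  2 × C: 1 H each → 2
  2 × N: 2 H each → 4
  2 × O: no H
  1 × C: 2 H
  1 × N: 1 H
  Total hydrogens = 15.
Molecular formula: C8H15N3O2

C8H15N3O2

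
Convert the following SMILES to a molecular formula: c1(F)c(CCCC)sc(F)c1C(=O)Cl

Heavy atoms from the SMILES: 9 C, 1 Cl, 2 F, 1 O, 1 S.
Implicit hydrogens by atom environment:
  4 × C (aromatic): no H
  3 × C: 2 H each → 6
  2 × F: no H
  1 × C: 3 H
  1 × C: no H
  1 × Cl: no H
  1 × O: no H
  1 × S (aromatic): no H
  Total hydrogens = 9.
Molecular formula: C9H9ClF2OS

C9H9ClF2OS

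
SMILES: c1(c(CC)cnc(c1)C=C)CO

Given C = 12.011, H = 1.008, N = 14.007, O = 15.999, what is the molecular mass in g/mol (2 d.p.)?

163.22

Molecular formula: C10H13NO.
M = 10×12.011 + 13×1.008 + 1×14.007 + 1×15.999 = 163.22 g/mol.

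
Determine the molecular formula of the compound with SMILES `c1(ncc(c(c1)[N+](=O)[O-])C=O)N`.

C6H5N3O3

Heavy atoms from the SMILES: 6 C, 3 N, 3 O.
Implicit hydrogens by atom environment:
  3 × C (aromatic): no H
  2 × C (aromatic): 1 H each → 2
  2 × O: no H
  1 × C: 1 H
  1 × N: 2 H
  1 × N (aromatic): no H
  1 × N (charge +1): no H
  1 × O (charge -1): no H
  Total hydrogens = 5.
Molecular formula: C6H5N3O3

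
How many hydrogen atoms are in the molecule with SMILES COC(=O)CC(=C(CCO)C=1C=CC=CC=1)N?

17

Hydrogens are implicit in SMILES; fill each atom to its normal valence:
  5 × C (aromatic): 1 H each → 5
  3 × C: 2 H each → 6
  3 × C: no H
  2 × O: no H
  1 × C: 3 H
  1 × C (aromatic): no H
  1 × N: 2 H
  1 × O: 1 H
  Total hydrogens = 17.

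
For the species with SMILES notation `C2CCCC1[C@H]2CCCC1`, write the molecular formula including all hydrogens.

C10H18

Heavy atoms from the SMILES: 10 C.
Implicit hydrogens by atom environment:
  8 × C: 2 H each → 16
  2 × C: 1 H each → 2
  Total hydrogens = 18.
Molecular formula: C10H18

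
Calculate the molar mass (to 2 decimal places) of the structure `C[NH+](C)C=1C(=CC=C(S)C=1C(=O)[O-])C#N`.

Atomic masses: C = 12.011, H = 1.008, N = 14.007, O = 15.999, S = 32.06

222.26

Molecular formula: C10H10N2O2S.
M = 10×12.011 + 10×1.008 + 2×14.007 + 2×15.999 + 1×32.06 = 222.26 g/mol.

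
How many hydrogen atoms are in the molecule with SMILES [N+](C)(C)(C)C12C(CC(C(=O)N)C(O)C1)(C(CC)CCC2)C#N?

30

Hydrogens are implicit in SMILES; fill each atom to its normal valence:
  6 × C: 2 H each → 12
  4 × C: 3 H each → 12
  4 × C: no H
  3 × C: 1 H each → 3
  1 × N: 2 H
  1 × N (charge +1): no H
  1 × N: no H
  1 × O: 1 H
  1 × O: no H
  Total hydrogens = 30.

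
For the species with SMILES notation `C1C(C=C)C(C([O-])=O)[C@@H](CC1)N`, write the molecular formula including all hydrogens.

C9H14NO2-

Heavy atoms from the SMILES: 9 C, 1 N, 2 O.
Implicit hydrogens by atom environment:
  4 × C: 2 H each → 8
  4 × C: 1 H each → 4
  1 × C: no H
  1 × N: 2 H
  1 × O: no H
  1 × O (charge -1): no H
  Total hydrogens = 14.
Net charge -1.
Molecular formula: C9H14NO2-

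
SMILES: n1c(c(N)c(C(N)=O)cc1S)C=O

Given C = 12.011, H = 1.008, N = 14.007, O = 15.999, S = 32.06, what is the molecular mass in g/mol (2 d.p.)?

Molecular formula: C7H7N3O2S.
M = 7×12.011 + 7×1.008 + 3×14.007 + 2×15.999 + 1×32.06 = 197.21 g/mol.

197.21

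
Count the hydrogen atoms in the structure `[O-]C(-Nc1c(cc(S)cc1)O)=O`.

Hydrogens are implicit in SMILES; fill each atom to its normal valence:
  3 × C (aromatic): 1 H each → 3
  3 × C (aromatic): no H
  1 × C: no H
  1 × N: 1 H
  1 × O: 1 H
  1 × O: no H
  1 × O (charge -1): no H
  1 × S: 1 H
  Total hydrogens = 6.

6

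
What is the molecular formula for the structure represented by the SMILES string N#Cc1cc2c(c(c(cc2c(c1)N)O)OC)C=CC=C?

Heavy atoms from the SMILES: 16 C, 2 N, 2 O.
Implicit hydrogens by atom environment:
  7 × C (aromatic): no H
  3 × C (aromatic): 1 H each → 3
  3 × C: 1 H each → 3
  1 × C: 3 H
  1 × C: 2 H
  1 × C: no H
  1 × N: 2 H
  1 × N: no H
  1 × O: 1 H
  1 × O: no H
  Total hydrogens = 14.
Molecular formula: C16H14N2O2

C16H14N2O2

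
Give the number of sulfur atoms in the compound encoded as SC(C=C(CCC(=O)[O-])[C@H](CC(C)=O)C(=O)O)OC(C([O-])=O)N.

1

The symbol for sulfur appears 1 time in the SMILES.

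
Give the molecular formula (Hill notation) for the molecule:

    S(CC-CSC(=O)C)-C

Heavy atoms from the SMILES: 6 C, 1 O, 2 S.
Implicit hydrogens by atom environment:
  3 × C: 2 H each → 6
  2 × C: 3 H each → 6
  2 × S: no H
  1 × C: no H
  1 × O: no H
  Total hydrogens = 12.
Molecular formula: C6H12OS2

C6H12OS2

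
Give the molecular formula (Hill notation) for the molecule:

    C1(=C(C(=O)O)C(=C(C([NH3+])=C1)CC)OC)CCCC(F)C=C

Heavy atoms from the SMILES: 16 C, 1 F, 1 N, 3 O.
Implicit hydrogens by atom environment:
  5 × C: 2 H each → 10
  5 × C (aromatic): no H
  2 × C: 3 H each → 6
  2 × C: 1 H each → 2
  2 × O: no H
  1 × C (aromatic): 1 H
  1 × C: no H
  1 × F: no H
  1 × N (charge +1): 3 H
  1 × O: 1 H
  Total hydrogens = 23.
Net charge +1.
Molecular formula: C16H23FNO3+

C16H23FNO3+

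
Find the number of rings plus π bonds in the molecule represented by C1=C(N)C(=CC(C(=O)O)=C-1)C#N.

7

Molecular formula from the SMILES: C8H6N2O2.
DoU = (2C + 2 + N − H − X)/2 = (2·8 + 2 + 2 − 6 − 0)/2 = 14/2 = 7.
(Structurally: 1 ring(s) + 6 π bond(s) = 7.)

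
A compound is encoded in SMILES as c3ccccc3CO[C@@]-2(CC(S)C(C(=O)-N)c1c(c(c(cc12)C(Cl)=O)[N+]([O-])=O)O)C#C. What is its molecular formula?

Heavy atoms from the SMILES: 21 C, 1 Cl, 2 N, 6 O, 1 S.
Implicit hydrogens by atom environment:
  6 × C (aromatic): 1 H each → 6
  6 × C (aromatic): no H
  4 × C: no H
  4 × O: no H
  3 × C: 1 H each → 3
  2 × C: 2 H each → 4
  1 × Cl: no H
  1 × N: 2 H
  1 × N (charge +1): no H
  1 × O: 1 H
  1 × O (charge -1): no H
  1 × S: 1 H
  Total hydrogens = 17.
Molecular formula: C21H17ClN2O6S

C21H17ClN2O6S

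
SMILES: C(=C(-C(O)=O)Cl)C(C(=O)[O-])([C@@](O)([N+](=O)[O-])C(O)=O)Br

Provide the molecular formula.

C7H4BrClNO9-

Heavy atoms from the SMILES: 1 Br, 7 C, 1 Cl, 1 N, 9 O.
Implicit hydrogens by atom environment:
  6 × C: no H
  4 × O: no H
  3 × O: 1 H each → 3
  2 × O (charge -1): no H
  1 × Br: no H
  1 × C: 1 H
  1 × Cl: no H
  1 × N (charge +1): no H
  Total hydrogens = 4.
Net charge -1.
Molecular formula: C7H4BrClNO9-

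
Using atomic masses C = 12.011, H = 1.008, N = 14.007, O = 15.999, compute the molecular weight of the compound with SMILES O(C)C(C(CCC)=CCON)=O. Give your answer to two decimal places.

173.21

Molecular formula: C8H15NO3.
M = 8×12.011 + 15×1.008 + 1×14.007 + 3×15.999 = 173.21 g/mol.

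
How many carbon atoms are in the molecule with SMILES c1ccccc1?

6

The symbol for carbon appears 6 times in the SMILES. Lowercase c denotes aromatic carbon and counts toward C.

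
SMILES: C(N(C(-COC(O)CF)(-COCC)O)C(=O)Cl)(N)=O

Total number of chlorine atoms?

1

The symbol for chlorine appears 1 time in the SMILES.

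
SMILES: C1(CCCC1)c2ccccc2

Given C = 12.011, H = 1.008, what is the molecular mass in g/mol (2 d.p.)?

146.23

Molecular formula: C11H14.
M = 11×12.011 + 14×1.008 = 146.23 g/mol.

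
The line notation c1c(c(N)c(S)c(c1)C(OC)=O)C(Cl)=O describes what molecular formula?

C9H8ClNO3S

Heavy atoms from the SMILES: 9 C, 1 Cl, 1 N, 3 O, 1 S.
Implicit hydrogens by atom environment:
  4 × C (aromatic): no H
  3 × O: no H
  2 × C (aromatic): 1 H each → 2
  2 × C: no H
  1 × C: 3 H
  1 × Cl: no H
  1 × N: 2 H
  1 × S: 1 H
  Total hydrogens = 8.
Molecular formula: C9H8ClNO3S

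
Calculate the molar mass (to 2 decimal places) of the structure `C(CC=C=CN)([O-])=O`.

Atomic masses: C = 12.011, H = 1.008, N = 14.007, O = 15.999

112.11

Molecular formula: C5H6NO2-.
M = 5×12.011 + 6×1.008 + 1×14.007 + 2×15.999 = 112.11 g/mol.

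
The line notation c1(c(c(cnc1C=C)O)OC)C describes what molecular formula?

C9H11NO2

Heavy atoms from the SMILES: 9 C, 1 N, 2 O.
Implicit hydrogens by atom environment:
  4 × C (aromatic): no H
  2 × C: 3 H each → 6
  1 × C: 2 H
  1 × C (aromatic): 1 H
  1 × C: 1 H
  1 × N (aromatic): no H
  1 × O: 1 H
  1 × O: no H
  Total hydrogens = 11.
Molecular formula: C9H11NO2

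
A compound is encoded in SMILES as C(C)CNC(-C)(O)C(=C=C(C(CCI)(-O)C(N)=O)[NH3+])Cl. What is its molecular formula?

Heavy atoms from the SMILES: 12 C, 1 Cl, 1 I, 3 N, 3 O.
Implicit hydrogens by atom environment:
  6 × C: no H
  4 × C: 2 H each → 8
  2 × C: 3 H each → 6
  2 × O: 1 H each → 2
  1 × Cl: no H
  1 × I: no H
  1 × N (charge +1): 3 H
  1 × N: 2 H
  1 × N: 1 H
  1 × O: no H
  Total hydrogens = 22.
Net charge +1.
Molecular formula: C12H22ClIN3O3+

C12H22ClIN3O3+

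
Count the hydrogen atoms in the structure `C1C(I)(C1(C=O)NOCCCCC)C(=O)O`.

Hydrogens are implicit in SMILES; fill each atom to its normal valence:
  5 × C: 2 H each → 10
  3 × C: no H
  3 × O: no H
  1 × C: 3 H
  1 × C: 1 H
  1 × I: no H
  1 × N: 1 H
  1 × O: 1 H
  Total hydrogens = 16.

16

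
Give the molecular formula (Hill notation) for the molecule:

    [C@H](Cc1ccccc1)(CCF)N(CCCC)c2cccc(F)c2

Heavy atoms from the SMILES: 20 C, 2 F, 1 N.
Implicit hydrogens by atom environment:
  9 × C (aromatic): 1 H each → 9
  6 × C: 2 H each → 12
  3 × C (aromatic): no H
  2 × F: no H
  1 × C: 3 H
  1 × C: 1 H
  1 × N: no H
  Total hydrogens = 25.
Molecular formula: C20H25F2N

C20H25F2N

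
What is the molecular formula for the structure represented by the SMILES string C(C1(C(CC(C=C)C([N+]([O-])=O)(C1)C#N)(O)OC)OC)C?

C13H20N2O5

Heavy atoms from the SMILES: 13 C, 2 N, 5 O.
Implicit hydrogens by atom environment:
  4 × C: 2 H each → 8
  4 × C: no H
  3 × C: 3 H each → 9
  3 × O: no H
  2 × C: 1 H each → 2
  1 × N: no H
  1 × N (charge +1): no H
  1 × O: 1 H
  1 × O (charge -1): no H
  Total hydrogens = 20.
Molecular formula: C13H20N2O5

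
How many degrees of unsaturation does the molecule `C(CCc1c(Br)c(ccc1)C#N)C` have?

6

Molecular formula from the SMILES: C11H12BrN.
DoU = (2C + 2 + N − H − X)/2 = (2·11 + 2 + 1 − 12 − 1)/2 = 12/2 = 6.
(Structurally: 1 ring(s) + 5 π bond(s) = 6.)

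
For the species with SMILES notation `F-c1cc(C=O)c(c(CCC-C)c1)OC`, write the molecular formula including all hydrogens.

C12H15FO2

Heavy atoms from the SMILES: 12 C, 1 F, 2 O.
Implicit hydrogens by atom environment:
  4 × C (aromatic): no H
  3 × C: 2 H each → 6
  2 × C: 3 H each → 6
  2 × C (aromatic): 1 H each → 2
  2 × O: no H
  1 × C: 1 H
  1 × F: no H
  Total hydrogens = 15.
Molecular formula: C12H15FO2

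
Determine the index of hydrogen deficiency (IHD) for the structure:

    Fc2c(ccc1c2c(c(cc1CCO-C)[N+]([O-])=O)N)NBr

Molecular formula from the SMILES: C13H13BrFN3O3.
DoU = (2C + 2 + N − H − X)/2 = (2·13 + 2 + 3 − 13 − 2)/2 = 16/2 = 8.
(Structurally: 2 ring(s) + 6 π bond(s) = 8.)

8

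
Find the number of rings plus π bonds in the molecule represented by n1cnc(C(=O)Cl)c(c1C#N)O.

7

Molecular formula from the SMILES: C6H2ClN3O2.
DoU = (2C + 2 + N − H − X)/2 = (2·6 + 2 + 3 − 2 − 1)/2 = 14/2 = 7.
(Structurally: 1 ring(s) + 6 π bond(s) = 7.)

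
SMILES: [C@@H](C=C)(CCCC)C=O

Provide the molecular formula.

C8H14O

Heavy atoms from the SMILES: 8 C, 1 O.
Implicit hydrogens by atom environment:
  4 × C: 2 H each → 8
  3 × C: 1 H each → 3
  1 × C: 3 H
  1 × O: no H
  Total hydrogens = 14.
Molecular formula: C8H14O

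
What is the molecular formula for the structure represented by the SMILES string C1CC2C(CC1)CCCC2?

Heavy atoms from the SMILES: 10 C.
Implicit hydrogens by atom environment:
  8 × C: 2 H each → 16
  2 × C: 1 H each → 2
  Total hydrogens = 18.
Molecular formula: C10H18

C10H18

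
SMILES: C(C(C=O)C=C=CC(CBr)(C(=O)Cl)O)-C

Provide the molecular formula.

Heavy atoms from the SMILES: 1 Br, 10 C, 1 Cl, 3 O.
Implicit hydrogens by atom environment:
  4 × C: 1 H each → 4
  3 × C: no H
  2 × C: 2 H each → 4
  2 × O: no H
  1 × Br: no H
  1 × C: 3 H
  1 × Cl: no H
  1 × O: 1 H
  Total hydrogens = 12.
Molecular formula: C10H12BrClO3

C10H12BrClO3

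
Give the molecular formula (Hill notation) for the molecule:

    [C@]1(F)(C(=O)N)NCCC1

Heavy atoms from the SMILES: 5 C, 1 F, 2 N, 1 O.
Implicit hydrogens by atom environment:
  3 × C: 2 H each → 6
  2 × C: no H
  1 × F: no H
  1 × N: 2 H
  1 × N: 1 H
  1 × O: no H
  Total hydrogens = 9.
Molecular formula: C5H9FN2O

C5H9FN2O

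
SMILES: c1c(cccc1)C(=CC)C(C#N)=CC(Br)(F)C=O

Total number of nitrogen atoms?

1

The symbol for nitrogen appears 1 time in the SMILES.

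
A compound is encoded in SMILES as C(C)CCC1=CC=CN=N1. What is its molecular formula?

C8H12N2

Heavy atoms from the SMILES: 8 C, 2 N.
Implicit hydrogens by atom environment:
  3 × C: 2 H each → 6
  3 × C (aromatic): 1 H each → 3
  2 × N (aromatic): no H
  1 × C: 3 H
  1 × C (aromatic): no H
  Total hydrogens = 12.
Molecular formula: C8H12N2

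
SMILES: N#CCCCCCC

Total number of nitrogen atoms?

The symbol for nitrogen appears 1 time in the SMILES.

1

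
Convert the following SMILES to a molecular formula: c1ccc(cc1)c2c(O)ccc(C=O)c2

Heavy atoms from the SMILES: 13 C, 2 O.
Implicit hydrogens by atom environment:
  8 × C (aromatic): 1 H each → 8
  4 × C (aromatic): no H
  1 × C: 1 H
  1 × O: 1 H
  1 × O: no H
  Total hydrogens = 10.
Molecular formula: C13H10O2

C13H10O2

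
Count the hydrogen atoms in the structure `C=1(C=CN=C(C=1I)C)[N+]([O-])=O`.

5

Hydrogens are implicit in SMILES; fill each atom to its normal valence:
  3 × C (aromatic): no H
  2 × C (aromatic): 1 H each → 2
  1 × C: 3 H
  1 × I: no H
  1 × N (aromatic): no H
  1 × N (charge +1): no H
  1 × O: no H
  1 × O (charge -1): no H
  Total hydrogens = 5.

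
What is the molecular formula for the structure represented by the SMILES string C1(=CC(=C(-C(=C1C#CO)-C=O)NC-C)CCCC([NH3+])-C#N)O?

Heavy atoms from the SMILES: 16 C, 3 N, 3 O.
Implicit hydrogens by atom environment:
  5 × C (aromatic): no H
  4 × C: 2 H each → 8
  3 × C: no H
  2 × C: 1 H each → 2
  2 × O: 1 H each → 2
  1 × C: 3 H
  1 × C (aromatic): 1 H
  1 × N (charge +1): 3 H
  1 × N: 1 H
  1 × N: no H
  1 × O: no H
  Total hydrogens = 20.
Net charge +1.
Molecular formula: C16H20N3O3+

C16H20N3O3+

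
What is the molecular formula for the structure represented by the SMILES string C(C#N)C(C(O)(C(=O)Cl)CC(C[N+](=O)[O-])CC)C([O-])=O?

C11H14ClN2O6-

Heavy atoms from the SMILES: 11 C, 1 Cl, 2 N, 6 O.
Implicit hydrogens by atom environment:
  4 × C: 2 H each → 8
  4 × C: no H
  3 × O: no H
  2 × C: 1 H each → 2
  2 × O (charge -1): no H
  1 × C: 3 H
  1 × Cl: no H
  1 × N (charge +1): no H
  1 × N: no H
  1 × O: 1 H
  Total hydrogens = 14.
Net charge -1.
Molecular formula: C11H14ClN2O6-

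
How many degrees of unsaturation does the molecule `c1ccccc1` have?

4

Molecular formula from the SMILES: C6H6.
DoU = (2C + 2 + N − H − X)/2 = (2·6 + 2 + 0 − 6 − 0)/2 = 8/2 = 4.
(Structurally: 1 ring(s) + 3 π bond(s) = 4.)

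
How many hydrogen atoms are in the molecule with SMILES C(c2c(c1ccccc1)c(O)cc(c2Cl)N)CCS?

16

Hydrogens are implicit in SMILES; fill each atom to its normal valence:
  6 × C (aromatic): 1 H each → 6
  6 × C (aromatic): no H
  3 × C: 2 H each → 6
  1 × Cl: no H
  1 × N: 2 H
  1 × O: 1 H
  1 × S: 1 H
  Total hydrogens = 16.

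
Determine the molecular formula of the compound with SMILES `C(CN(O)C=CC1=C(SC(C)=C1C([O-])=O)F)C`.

C11H13FNO3S-

Heavy atoms from the SMILES: 11 C, 1 F, 1 N, 3 O, 1 S.
Implicit hydrogens by atom environment:
  4 × C (aromatic): no H
  2 × C: 3 H each → 6
  2 × C: 2 H each → 4
  2 × C: 1 H each → 2
  1 × C: no H
  1 × F: no H
  1 × N: no H
  1 × O: 1 H
  1 × O: no H
  1 × O (charge -1): no H
  1 × S (aromatic): no H
  Total hydrogens = 13.
Net charge -1.
Molecular formula: C11H13FNO3S-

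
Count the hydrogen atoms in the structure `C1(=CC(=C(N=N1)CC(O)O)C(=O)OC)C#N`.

9

Hydrogens are implicit in SMILES; fill each atom to its normal valence:
  3 × C (aromatic): no H
  2 × C: no H
  2 × N (aromatic): no H
  2 × O: 1 H each → 2
  2 × O: no H
  1 × C: 3 H
  1 × C: 2 H
  1 × C (aromatic): 1 H
  1 × C: 1 H
  1 × N: no H
  Total hydrogens = 9.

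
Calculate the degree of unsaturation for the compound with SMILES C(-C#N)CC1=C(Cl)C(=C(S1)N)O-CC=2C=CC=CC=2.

9

Molecular formula from the SMILES: C14H13ClN2OS.
DoU = (2C + 2 + N − H − X)/2 = (2·14 + 2 + 2 − 13 − 1)/2 = 18/2 = 9.
(Structurally: 2 ring(s) + 7 π bond(s) = 9.)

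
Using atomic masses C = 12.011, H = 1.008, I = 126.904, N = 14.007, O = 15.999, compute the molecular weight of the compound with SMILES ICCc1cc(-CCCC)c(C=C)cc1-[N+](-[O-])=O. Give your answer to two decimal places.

359.21

Molecular formula: C14H18INO2.
M = 14×12.011 + 18×1.008 + 1×126.904 + 1×14.007 + 2×15.999 = 359.21 g/mol.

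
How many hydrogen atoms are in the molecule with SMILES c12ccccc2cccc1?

8

Hydrogens are implicit in SMILES; fill each atom to its normal valence:
  8 × C (aromatic): 1 H each → 8
  2 × C (aromatic): no H
  Total hydrogens = 8.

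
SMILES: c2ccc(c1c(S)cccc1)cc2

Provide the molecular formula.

C12H10S

Heavy atoms from the SMILES: 12 C, 1 S.
Implicit hydrogens by atom environment:
  9 × C (aromatic): 1 H each → 9
  3 × C (aromatic): no H
  1 × S: 1 H
  Total hydrogens = 10.
Molecular formula: C12H10S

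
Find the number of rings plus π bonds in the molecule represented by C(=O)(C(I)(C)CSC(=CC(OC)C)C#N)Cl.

4

Molecular formula from the SMILES: C10H13ClINO2S.
DoU = (2C + 2 + N − H − X)/2 = (2·10 + 2 + 1 − 13 − 2)/2 = 8/2 = 4.
(Structurally: 0 ring(s) + 4 π bond(s) = 4.)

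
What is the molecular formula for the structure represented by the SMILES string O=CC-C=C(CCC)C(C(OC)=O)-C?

Heavy atoms from the SMILES: 11 C, 3 O.
Implicit hydrogens by atom environment:
  3 × C: 3 H each → 9
  3 × C: 2 H each → 6
  3 × C: 1 H each → 3
  3 × O: no H
  2 × C: no H
  Total hydrogens = 18.
Molecular formula: C11H18O3

C11H18O3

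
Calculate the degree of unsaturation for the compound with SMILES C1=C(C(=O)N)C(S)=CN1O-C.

Molecular formula from the SMILES: C6H8N2O2S.
DoU = (2C + 2 + N − H − X)/2 = (2·6 + 2 + 2 − 8 − 0)/2 = 8/2 = 4.
(Structurally: 1 ring(s) + 3 π bond(s) = 4.)

4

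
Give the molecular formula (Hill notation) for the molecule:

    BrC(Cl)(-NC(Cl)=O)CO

C3H4BrCl2NO2

Heavy atoms from the SMILES: 1 Br, 3 C, 2 Cl, 1 N, 2 O.
Implicit hydrogens by atom environment:
  2 × C: no H
  2 × Cl: no H
  1 × Br: no H
  1 × C: 2 H
  1 × N: 1 H
  1 × O: 1 H
  1 × O: no H
  Total hydrogens = 4.
Molecular formula: C3H4BrCl2NO2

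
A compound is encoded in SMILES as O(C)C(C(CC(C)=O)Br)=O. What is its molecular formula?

Heavy atoms from the SMILES: 1 Br, 6 C, 3 O.
Implicit hydrogens by atom environment:
  3 × O: no H
  2 × C: 3 H each → 6
  2 × C: no H
  1 × Br: no H
  1 × C: 2 H
  1 × C: 1 H
  Total hydrogens = 9.
Molecular formula: C6H9BrO3

C6H9BrO3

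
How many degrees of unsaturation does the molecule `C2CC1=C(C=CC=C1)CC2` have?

5

Molecular formula from the SMILES: C10H12.
DoU = (2C + 2 + N − H − X)/2 = (2·10 + 2 + 0 − 12 − 0)/2 = 10/2 = 5.
(Structurally: 2 ring(s) + 3 π bond(s) = 5.)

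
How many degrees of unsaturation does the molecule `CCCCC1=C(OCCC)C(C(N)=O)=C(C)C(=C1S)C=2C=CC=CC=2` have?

9

Molecular formula from the SMILES: C21H27NO2S.
DoU = (2C + 2 + N − H − X)/2 = (2·21 + 2 + 1 − 27 − 0)/2 = 18/2 = 9.
(Structurally: 2 ring(s) + 7 π bond(s) = 9.)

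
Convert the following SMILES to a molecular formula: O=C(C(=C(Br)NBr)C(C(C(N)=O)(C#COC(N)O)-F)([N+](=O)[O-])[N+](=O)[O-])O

Heavy atoms from the SMILES: 2 Br, 9 C, 1 F, 5 N, 9 O.
Implicit hydrogens by atom environment:
  8 × C: no H
  5 × O: no H
  2 × Br: no H
  2 × N: 2 H each → 4
  2 × N (charge +1): no H
  2 × O: 1 H each → 2
  2 × O (charge -1): no H
  1 × C: 1 H
  1 × F: no H
  1 × N: 1 H
  Total hydrogens = 8.
Molecular formula: C9H8Br2FN5O9

C9H8Br2FN5O9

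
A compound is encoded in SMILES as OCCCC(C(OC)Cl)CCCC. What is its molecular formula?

Heavy atoms from the SMILES: 10 C, 1 Cl, 2 O.
Implicit hydrogens by atom environment:
  6 × C: 2 H each → 12
  2 × C: 3 H each → 6
  2 × C: 1 H each → 2
  1 × Cl: no H
  1 × O: 1 H
  1 × O: no H
  Total hydrogens = 21.
Molecular formula: C10H21ClO2

C10H21ClO2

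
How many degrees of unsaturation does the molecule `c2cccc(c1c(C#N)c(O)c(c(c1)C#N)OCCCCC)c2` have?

Molecular formula from the SMILES: C19H18N2O2.
DoU = (2C + 2 + N − H − X)/2 = (2·19 + 2 + 2 − 18 − 0)/2 = 24/2 = 12.
(Structurally: 2 ring(s) + 10 π bond(s) = 12.)

12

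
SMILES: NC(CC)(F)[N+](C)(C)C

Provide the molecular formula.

Heavy atoms from the SMILES: 6 C, 1 F, 2 N.
Implicit hydrogens by atom environment:
  4 × C: 3 H each → 12
  1 × C: 2 H
  1 × C: no H
  1 × F: no H
  1 × N: 2 H
  1 × N (charge +1): no H
  Total hydrogens = 16.
Net charge +1.
Molecular formula: C6H16FN2+

C6H16FN2+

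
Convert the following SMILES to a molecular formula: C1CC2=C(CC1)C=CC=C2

C10H12

Heavy atoms from the SMILES: 10 C.
Implicit hydrogens by atom environment:
  4 × C: 2 H each → 8
  4 × C (aromatic): 1 H each → 4
  2 × C (aromatic): no H
  Total hydrogens = 12.
Molecular formula: C10H12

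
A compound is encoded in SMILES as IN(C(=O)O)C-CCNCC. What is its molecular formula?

C6H13IN2O2

Heavy atoms from the SMILES: 6 C, 1 I, 2 N, 2 O.
Implicit hydrogens by atom environment:
  4 × C: 2 H each → 8
  1 × C: 3 H
  1 × C: no H
  1 × I: no H
  1 × N: 1 H
  1 × N: no H
  1 × O: 1 H
  1 × O: no H
  Total hydrogens = 13.
Molecular formula: C6H13IN2O2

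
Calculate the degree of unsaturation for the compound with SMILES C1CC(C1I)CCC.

1

Molecular formula from the SMILES: C7H13I.
DoU = (2C + 2 + N − H − X)/2 = (2·7 + 2 + 0 − 13 − 1)/2 = 2/2 = 1.
(Structurally: 1 ring(s) + 0 π bond(s) = 1.)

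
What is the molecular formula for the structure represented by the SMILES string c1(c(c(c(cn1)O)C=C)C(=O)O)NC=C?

C10H10N2O3

Heavy atoms from the SMILES: 10 C, 2 N, 3 O.
Implicit hydrogens by atom environment:
  4 × C (aromatic): no H
  2 × C: 2 H each → 4
  2 × C: 1 H each → 2
  2 × O: 1 H each → 2
  1 × C (aromatic): 1 H
  1 × C: no H
  1 × N: 1 H
  1 × N (aromatic): no H
  1 × O: no H
  Total hydrogens = 10.
Molecular formula: C10H10N2O3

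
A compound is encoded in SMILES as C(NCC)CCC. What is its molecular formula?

Heavy atoms from the SMILES: 6 C, 1 N.
Implicit hydrogens by atom environment:
  4 × C: 2 H each → 8
  2 × C: 3 H each → 6
  1 × N: 1 H
  Total hydrogens = 15.
Molecular formula: C6H15N

C6H15N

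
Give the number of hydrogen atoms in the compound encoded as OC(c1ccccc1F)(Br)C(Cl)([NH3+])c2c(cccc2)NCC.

18

Hydrogens are implicit in SMILES; fill each atom to its normal valence:
  8 × C (aromatic): 1 H each → 8
  4 × C (aromatic): no H
  2 × C: no H
  1 × Br: no H
  1 × C: 3 H
  1 × C: 2 H
  1 × Cl: no H
  1 × F: no H
  1 × N (charge +1): 3 H
  1 × N: 1 H
  1 × O: 1 H
  Total hydrogens = 18.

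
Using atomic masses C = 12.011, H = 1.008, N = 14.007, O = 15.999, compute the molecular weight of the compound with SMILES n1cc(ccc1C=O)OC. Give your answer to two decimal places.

137.14

Molecular formula: C7H7NO2.
M = 7×12.011 + 7×1.008 + 1×14.007 + 2×15.999 = 137.14 g/mol.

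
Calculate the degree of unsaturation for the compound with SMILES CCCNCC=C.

Molecular formula from the SMILES: C6H13N.
DoU = (2C + 2 + N − H − X)/2 = (2·6 + 2 + 1 − 13 − 0)/2 = 2/2 = 1.
(Structurally: 0 ring(s) + 1 π bond(s) = 1.)

1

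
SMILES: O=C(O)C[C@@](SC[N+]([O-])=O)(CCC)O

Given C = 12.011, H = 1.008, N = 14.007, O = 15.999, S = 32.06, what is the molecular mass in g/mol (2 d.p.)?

Molecular formula: C7H13NO5S.
M = 7×12.011 + 13×1.008 + 1×14.007 + 5×15.999 + 1×32.06 = 223.24 g/mol.

223.24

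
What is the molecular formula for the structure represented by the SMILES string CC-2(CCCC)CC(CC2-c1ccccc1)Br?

C16H23Br

Heavy atoms from the SMILES: 1 Br, 16 C.
Implicit hydrogens by atom environment:
  5 × C: 2 H each → 10
  5 × C (aromatic): 1 H each → 5
  2 × C: 3 H each → 6
  2 × C: 1 H each → 2
  1 × Br: no H
  1 × C: no H
  1 × C (aromatic): no H
  Total hydrogens = 23.
Molecular formula: C16H23Br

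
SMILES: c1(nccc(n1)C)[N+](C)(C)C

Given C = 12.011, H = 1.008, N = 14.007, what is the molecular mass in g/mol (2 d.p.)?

Molecular formula: C8H14N3+.
M = 8×12.011 + 14×1.008 + 3×14.007 = 152.22 g/mol.

152.22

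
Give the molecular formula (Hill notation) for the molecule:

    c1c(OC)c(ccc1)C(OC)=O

Heavy atoms from the SMILES: 9 C, 3 O.
Implicit hydrogens by atom environment:
  4 × C (aromatic): 1 H each → 4
  3 × O: no H
  2 × C: 3 H each → 6
  2 × C (aromatic): no H
  1 × C: no H
  Total hydrogens = 10.
Molecular formula: C9H10O3

C9H10O3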